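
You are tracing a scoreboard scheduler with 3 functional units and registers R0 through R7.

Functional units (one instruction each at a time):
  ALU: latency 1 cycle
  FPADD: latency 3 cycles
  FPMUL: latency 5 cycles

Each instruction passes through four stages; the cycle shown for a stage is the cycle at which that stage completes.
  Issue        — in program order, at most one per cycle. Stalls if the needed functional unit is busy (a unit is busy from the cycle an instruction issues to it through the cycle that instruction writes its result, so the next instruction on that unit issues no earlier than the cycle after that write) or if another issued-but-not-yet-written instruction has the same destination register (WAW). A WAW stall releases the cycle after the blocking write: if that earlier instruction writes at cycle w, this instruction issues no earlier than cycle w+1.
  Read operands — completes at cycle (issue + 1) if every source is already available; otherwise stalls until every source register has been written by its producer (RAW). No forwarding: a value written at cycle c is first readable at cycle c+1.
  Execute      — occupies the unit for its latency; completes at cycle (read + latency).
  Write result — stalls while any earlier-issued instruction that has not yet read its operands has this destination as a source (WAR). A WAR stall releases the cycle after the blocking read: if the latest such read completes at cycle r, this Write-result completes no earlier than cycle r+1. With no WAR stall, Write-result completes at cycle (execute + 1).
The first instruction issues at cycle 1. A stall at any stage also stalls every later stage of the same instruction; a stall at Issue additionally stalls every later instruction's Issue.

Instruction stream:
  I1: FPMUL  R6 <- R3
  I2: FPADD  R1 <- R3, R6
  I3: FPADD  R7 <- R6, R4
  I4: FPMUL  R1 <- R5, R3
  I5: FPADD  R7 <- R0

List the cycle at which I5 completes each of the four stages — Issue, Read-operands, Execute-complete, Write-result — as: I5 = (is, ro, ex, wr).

c1: I1→FPMUL
c2: I1 RO · I2→FPADD
c7: I1 EX
c8: I1 WR R6
c9: I2 RO
c12: I2 EX
c13: I2 WR R1
c14: I3→FPADD
c15: I3 RO · I4→FPMUL
c16: I4 RO
c18: I3 EX
c19: I3 WR R7
c20: I5→FPADD
c21: I4 EX · I5 RO
c22: I4 WR R1
c24: I5 EX
c25: I5 WR R7

I5 = (20, 21, 24, 25)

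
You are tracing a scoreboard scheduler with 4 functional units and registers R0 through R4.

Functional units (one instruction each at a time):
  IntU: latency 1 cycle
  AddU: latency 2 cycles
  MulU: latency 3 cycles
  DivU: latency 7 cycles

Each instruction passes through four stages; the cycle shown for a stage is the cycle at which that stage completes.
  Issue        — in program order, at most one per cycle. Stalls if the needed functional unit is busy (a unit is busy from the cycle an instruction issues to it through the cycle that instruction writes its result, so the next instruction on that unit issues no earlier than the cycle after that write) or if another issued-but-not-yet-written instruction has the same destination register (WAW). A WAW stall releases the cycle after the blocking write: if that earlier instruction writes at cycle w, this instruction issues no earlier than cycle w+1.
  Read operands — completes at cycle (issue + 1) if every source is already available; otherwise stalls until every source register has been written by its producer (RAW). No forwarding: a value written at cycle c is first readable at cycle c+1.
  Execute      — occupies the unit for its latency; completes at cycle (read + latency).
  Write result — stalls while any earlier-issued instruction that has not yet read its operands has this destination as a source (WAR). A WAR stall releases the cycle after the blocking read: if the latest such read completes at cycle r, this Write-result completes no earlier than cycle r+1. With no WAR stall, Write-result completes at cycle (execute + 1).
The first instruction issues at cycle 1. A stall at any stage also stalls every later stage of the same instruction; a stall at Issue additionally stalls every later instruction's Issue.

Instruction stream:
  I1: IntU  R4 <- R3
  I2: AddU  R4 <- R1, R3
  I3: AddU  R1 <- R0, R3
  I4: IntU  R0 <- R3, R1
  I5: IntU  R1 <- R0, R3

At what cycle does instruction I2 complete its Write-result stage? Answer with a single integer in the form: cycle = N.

t=1  I1→IntU
t=2  I1 RO
t=3  I1 EX
t=4  I1 WR R4
t=5  I2→AddU
t=6  I2 RO
t=8  I2 EX
t=9  I2 WR R4
t=10  I3→AddU
t=11  I3 RO; I4→IntU
t=13  I3 EX
t=14  I3 WR R1
t=15  I4 RO
t=16  I4 EX
t=17  I4 WR R0
t=18  I5→IntU
t=19  I5 RO
t=20  I5 EX
t=21  I5 WR R1

cycle = 9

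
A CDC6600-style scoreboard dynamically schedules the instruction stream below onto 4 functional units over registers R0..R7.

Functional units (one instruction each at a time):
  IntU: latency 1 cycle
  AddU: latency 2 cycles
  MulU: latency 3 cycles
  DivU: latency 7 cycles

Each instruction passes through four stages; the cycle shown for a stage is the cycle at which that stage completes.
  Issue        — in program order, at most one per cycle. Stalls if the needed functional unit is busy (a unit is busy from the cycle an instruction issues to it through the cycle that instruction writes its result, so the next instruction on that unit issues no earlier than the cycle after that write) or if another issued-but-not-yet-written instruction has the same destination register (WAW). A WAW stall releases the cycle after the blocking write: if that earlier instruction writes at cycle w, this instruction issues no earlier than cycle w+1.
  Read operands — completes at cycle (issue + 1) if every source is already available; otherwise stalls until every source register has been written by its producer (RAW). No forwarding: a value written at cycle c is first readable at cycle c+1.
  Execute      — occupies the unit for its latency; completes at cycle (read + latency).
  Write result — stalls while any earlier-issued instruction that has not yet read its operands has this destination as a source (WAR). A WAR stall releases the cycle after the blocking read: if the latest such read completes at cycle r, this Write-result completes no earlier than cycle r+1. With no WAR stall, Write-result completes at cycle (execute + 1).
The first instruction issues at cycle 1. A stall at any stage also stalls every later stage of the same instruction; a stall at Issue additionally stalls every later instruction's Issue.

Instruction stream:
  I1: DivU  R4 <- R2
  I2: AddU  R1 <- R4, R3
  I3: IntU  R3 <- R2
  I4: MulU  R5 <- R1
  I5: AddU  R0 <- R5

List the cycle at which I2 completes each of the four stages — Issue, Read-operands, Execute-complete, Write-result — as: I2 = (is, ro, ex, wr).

I1  is:1  ro:2  ex:9  wr:10
I2  is:2  ro:11  ex:13  wr:14  — RAW R4: wait I1 write@10
I3  is:3  ro:4  ex:5  wr:12  — WAR R3: wait I2 read@11
I4  is:4  ro:15  ex:18  wr:19  — RAW R1: wait I2 write@14
I5  is:15  ro:20  ex:22  wr:23  — struct: AddU busy until I2 writes@14, RAW R5: wait I4 write@19

I2 = (2, 11, 13, 14)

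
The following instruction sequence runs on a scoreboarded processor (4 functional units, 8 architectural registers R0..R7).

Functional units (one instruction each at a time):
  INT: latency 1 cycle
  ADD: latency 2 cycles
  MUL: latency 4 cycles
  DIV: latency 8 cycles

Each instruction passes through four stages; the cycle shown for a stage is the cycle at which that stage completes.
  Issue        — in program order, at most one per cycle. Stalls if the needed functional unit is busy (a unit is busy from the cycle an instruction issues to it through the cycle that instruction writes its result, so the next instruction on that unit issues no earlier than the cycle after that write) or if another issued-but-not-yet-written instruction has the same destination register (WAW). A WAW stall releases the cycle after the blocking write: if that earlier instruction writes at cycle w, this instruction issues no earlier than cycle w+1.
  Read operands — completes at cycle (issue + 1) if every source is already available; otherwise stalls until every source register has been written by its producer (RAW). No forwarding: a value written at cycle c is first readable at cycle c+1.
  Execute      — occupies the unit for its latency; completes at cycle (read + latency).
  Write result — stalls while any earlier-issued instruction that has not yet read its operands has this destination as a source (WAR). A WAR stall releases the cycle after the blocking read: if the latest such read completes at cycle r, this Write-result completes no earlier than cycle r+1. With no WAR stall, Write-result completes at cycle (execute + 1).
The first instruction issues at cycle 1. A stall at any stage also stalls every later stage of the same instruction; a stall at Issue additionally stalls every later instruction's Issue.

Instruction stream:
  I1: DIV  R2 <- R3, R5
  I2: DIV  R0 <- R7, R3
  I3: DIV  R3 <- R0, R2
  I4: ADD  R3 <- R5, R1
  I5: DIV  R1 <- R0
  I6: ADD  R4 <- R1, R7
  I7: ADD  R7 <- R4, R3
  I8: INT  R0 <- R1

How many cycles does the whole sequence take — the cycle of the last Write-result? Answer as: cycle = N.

cycle = 54

1) issue 1, read 2, done 10, write 11
2) issue 12, read 13, done 21, write 22  <struct: DIV busy until I1 writes@11>
3) issue 23, read 24, done 32, write 33  <struct: DIV busy until I2 writes@22>
4) issue 34, read 35, done 37, write 38  <WAW R3: wait I3 write@33>
5) issue 35, read 36, done 44, write 45
6) issue 39, read 46, done 48, write 49  <struct: ADD busy until I4 writes@38 / RAW R1: wait I5 write@45>
7) issue 50, read 51, done 53, write 54  <struct: ADD busy until I6 writes@49>
8) issue 51, read 52, done 53, write 54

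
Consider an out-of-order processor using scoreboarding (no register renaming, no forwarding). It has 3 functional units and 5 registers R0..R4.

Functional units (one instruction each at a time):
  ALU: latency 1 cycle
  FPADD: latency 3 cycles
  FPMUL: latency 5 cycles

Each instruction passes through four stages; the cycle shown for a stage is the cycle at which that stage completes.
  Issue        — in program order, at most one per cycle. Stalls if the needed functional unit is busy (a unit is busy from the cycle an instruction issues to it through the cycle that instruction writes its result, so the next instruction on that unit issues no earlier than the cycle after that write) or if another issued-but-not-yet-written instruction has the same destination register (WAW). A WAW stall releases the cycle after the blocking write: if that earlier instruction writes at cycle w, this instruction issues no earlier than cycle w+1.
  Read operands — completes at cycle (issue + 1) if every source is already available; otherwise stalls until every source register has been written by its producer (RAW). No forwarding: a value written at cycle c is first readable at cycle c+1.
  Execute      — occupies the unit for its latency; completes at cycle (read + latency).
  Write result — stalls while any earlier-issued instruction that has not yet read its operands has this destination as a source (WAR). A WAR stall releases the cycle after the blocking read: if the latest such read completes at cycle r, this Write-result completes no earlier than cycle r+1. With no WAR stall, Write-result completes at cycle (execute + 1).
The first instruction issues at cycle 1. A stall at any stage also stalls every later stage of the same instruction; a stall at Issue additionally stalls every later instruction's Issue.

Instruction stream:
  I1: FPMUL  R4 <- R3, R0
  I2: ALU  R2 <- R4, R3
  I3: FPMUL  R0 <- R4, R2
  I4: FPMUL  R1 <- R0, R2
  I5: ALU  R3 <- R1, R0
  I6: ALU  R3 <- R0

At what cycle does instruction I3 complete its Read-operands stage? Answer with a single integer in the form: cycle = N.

cycle = 12

cycle 1: issue I1 (FPMUL)
cycle 2: I1 read-ops | issue I2 (ALU)
cycle 7: I1 finished on FPMUL
cycle 8: I1→R4
cycle 9: I2 read-ops | issue I3 (FPMUL)
cycle 10: I2 finished on ALU
cycle 11: I2→R2
cycle 12: I3 read-ops
cycle 17: I3 finished on FPMUL
cycle 18: I3→R0
cycle 19: issue I4 (FPMUL)
cycle 20: I4 read-ops | issue I5 (ALU)
cycle 25: I4 finished on FPMUL
cycle 26: I4→R1
cycle 27: I5 read-ops
cycle 28: I5 finished on ALU
cycle 29: I5→R3
cycle 30: issue I6 (ALU)
cycle 31: I6 read-ops
cycle 32: I6 finished on ALU
cycle 33: I6→R3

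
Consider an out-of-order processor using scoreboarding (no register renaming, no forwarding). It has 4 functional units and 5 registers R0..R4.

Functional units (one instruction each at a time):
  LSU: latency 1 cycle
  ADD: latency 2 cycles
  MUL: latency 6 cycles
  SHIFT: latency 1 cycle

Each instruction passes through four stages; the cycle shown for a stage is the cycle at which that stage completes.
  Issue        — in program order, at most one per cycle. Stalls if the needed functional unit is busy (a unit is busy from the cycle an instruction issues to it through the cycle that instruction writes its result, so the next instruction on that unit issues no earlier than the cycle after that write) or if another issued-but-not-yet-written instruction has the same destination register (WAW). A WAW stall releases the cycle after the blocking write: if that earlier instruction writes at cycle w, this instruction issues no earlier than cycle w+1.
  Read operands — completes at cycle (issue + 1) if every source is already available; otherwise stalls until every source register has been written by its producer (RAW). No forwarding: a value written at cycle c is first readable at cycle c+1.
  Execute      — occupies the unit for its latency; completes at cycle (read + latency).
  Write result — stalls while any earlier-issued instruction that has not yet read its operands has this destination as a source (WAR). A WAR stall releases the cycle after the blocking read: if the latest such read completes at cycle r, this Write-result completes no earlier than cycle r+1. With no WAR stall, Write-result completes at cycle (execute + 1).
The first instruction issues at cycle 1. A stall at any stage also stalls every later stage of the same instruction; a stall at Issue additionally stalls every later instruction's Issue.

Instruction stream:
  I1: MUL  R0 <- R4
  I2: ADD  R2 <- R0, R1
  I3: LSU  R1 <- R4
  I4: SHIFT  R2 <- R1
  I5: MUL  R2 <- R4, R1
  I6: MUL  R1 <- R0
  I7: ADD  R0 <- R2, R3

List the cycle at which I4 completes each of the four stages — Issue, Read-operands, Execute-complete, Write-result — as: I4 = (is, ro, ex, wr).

t=1  I1 issues→MUL
t=2  I1 reads, I2 issues→ADD
t=3  I3 issues→LSU
t=4  I3 reads
t=5  I3 exec-done
t=8  I1 exec-done
t=9  I1 writes R0
t=10  I2 reads
t=11  I3 writes R1
t=12  I2 exec-done
t=13  I2 writes R2
t=14  I4 issues→SHIFT
t=15  I4 reads
t=16  I4 exec-done
t=17  I4 writes R2
t=18  I5 issues→MUL
t=19  I5 reads
t=25  I5 exec-done
t=26  I5 writes R2
t=27  I6 issues→MUL
t=28  I6 reads, I7 issues→ADD
t=29  I7 reads
t=31  I7 exec-done
t=32  I7 writes R0
t=34  I6 exec-done
t=35  I6 writes R1

I4 = (14, 15, 16, 17)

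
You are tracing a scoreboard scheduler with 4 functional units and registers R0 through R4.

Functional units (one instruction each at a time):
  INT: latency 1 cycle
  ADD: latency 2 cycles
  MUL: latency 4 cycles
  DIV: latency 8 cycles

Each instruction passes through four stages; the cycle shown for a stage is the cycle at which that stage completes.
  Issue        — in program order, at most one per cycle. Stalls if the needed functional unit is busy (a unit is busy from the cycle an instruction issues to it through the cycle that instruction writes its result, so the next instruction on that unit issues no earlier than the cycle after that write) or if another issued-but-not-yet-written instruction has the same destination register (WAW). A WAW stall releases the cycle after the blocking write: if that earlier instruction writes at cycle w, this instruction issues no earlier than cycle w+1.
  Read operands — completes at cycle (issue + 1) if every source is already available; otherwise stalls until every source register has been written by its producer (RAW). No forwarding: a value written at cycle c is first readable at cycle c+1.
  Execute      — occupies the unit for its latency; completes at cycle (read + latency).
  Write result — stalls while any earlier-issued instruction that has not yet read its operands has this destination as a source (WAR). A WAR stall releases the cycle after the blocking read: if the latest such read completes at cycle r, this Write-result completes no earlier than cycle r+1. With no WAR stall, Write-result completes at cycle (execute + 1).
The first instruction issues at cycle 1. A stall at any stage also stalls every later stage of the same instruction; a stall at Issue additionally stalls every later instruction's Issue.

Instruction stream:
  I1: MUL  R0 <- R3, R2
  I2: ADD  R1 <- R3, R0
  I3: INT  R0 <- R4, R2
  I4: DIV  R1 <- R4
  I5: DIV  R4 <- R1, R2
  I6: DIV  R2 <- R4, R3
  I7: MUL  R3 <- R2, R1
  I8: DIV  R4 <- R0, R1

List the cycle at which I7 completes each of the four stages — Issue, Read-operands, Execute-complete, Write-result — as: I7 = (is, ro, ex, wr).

I7 = (35, 45, 49, 50)

[1] I1 issues→MUL
[2] I1 reads · I2 issues→ADD
[6] I1 exec-done
[7] I1 writes R0
[8] I2 reads · I3 issues→INT
[9] I3 reads
[10] I2 exec-done · I3 exec-done
[11] I2 writes R1 · I3 writes R0
[12] I4 issues→DIV
[13] I4 reads
[21] I4 exec-done
[22] I4 writes R1
[23] I5 issues→DIV
[24] I5 reads
[32] I5 exec-done
[33] I5 writes R4
[34] I6 issues→DIV
[35] I6 reads · I7 issues→MUL
[43] I6 exec-done
[44] I6 writes R2
[45] I7 reads · I8 issues→DIV
[46] I8 reads
[49] I7 exec-done
[50] I7 writes R3
[54] I8 exec-done
[55] I8 writes R4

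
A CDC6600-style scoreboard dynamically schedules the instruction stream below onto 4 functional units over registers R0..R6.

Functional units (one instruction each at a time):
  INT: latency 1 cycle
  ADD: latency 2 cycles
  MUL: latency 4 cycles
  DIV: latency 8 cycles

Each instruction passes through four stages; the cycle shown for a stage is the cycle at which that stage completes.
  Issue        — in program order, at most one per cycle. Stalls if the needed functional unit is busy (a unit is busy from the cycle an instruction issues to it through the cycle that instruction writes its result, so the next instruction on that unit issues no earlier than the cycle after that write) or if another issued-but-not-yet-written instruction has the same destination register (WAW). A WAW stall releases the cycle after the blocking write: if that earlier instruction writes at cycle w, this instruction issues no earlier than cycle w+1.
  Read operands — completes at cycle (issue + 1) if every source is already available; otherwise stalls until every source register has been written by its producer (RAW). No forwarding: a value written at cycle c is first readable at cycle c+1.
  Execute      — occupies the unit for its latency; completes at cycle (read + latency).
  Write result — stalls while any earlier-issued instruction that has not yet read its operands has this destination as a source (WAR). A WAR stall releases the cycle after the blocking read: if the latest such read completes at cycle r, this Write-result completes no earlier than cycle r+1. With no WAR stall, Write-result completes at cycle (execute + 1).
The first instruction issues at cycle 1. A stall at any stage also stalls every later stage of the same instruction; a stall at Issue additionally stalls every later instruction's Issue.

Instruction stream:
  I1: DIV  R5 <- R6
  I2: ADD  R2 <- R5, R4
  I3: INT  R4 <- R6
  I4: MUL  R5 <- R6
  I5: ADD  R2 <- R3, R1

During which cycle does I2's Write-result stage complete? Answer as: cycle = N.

cycle = 15

[1] I1→DIV
[2] I1 RO · I2→ADD
[3] I3→INT
[4] I3 RO
[5] I3 EX
[10] I1 EX
[11] I1 WR R5
[12] I2 RO · I4→MUL
[13] I3 WR R4 · I4 RO
[14] I2 EX
[15] I2 WR R2
[16] I5→ADD
[17] I4 EX · I5 RO
[18] I4 WR R5
[19] I5 EX
[20] I5 WR R2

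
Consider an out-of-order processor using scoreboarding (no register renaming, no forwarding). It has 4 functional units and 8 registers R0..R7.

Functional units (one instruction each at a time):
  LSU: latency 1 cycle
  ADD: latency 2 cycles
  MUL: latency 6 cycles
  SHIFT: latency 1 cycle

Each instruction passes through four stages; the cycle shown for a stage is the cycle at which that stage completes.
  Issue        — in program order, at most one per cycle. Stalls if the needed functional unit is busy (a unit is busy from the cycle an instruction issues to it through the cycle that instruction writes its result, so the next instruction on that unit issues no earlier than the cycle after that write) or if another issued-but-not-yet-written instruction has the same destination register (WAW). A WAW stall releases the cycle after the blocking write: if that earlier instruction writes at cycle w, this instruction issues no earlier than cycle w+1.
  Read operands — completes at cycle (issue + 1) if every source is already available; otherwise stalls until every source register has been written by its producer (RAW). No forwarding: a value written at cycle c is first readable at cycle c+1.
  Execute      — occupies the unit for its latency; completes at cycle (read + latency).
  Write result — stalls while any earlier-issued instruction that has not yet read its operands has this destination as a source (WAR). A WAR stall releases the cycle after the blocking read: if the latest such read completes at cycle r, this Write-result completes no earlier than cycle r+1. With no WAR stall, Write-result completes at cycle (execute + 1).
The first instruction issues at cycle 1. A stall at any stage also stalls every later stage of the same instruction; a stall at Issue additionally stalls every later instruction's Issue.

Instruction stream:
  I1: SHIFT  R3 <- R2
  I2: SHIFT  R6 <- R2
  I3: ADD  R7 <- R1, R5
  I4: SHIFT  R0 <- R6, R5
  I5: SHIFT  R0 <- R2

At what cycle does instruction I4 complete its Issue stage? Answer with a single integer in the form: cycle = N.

I1  is:1  ro:2  ex:3  wr:4
I2  is:5  ro:6  ex:7  wr:8  — struct: SHIFT busy until I1 writes@4
I3  is:6  ro:7  ex:9  wr:10
I4  is:9  ro:10  ex:11  wr:12  — struct: SHIFT busy until I2 writes@8
I5  is:13  ro:14  ex:15  wr:16  — struct: SHIFT busy until I4 writes@12

cycle = 9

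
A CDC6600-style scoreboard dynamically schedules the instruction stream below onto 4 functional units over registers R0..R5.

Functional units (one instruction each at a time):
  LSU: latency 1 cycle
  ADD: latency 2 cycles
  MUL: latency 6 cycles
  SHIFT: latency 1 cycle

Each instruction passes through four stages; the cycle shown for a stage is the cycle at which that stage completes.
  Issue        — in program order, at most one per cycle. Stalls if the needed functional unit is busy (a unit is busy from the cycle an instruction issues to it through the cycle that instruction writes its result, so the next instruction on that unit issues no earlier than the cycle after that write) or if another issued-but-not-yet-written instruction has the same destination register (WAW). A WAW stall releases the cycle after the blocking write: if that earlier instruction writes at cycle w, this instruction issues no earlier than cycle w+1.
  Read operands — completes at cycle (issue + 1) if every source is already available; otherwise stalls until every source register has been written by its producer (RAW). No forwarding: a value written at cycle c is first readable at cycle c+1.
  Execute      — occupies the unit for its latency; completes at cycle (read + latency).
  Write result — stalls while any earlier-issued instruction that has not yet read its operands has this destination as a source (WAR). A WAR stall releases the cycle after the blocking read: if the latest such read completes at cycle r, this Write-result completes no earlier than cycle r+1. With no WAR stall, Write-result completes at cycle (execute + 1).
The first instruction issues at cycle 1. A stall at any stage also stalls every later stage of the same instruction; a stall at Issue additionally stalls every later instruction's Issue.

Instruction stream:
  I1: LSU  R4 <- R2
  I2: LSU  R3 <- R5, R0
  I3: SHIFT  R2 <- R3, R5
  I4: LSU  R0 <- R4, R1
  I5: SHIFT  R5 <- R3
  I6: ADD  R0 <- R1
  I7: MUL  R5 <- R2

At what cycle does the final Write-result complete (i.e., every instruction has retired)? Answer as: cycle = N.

cycle = 24

[1] I1 dispatched to LSU
[2] I1 operands ready
[3] I1 complete
[4] R4←I1
[5] I2 dispatched to LSU
[6] I2 operands ready · I3 dispatched to SHIFT
[7] I2 complete
[8] R3←I2
[9] I3 operands ready · I4 dispatched to LSU
[10] I3 complete · I4 operands ready
[11] R2←I3 · I4 complete
[12] R0←I4 · I5 dispatched to SHIFT
[13] I5 operands ready · I6 dispatched to ADD
[14] I5 complete · I6 operands ready
[15] R5←I5
[16] I6 complete · I7 dispatched to MUL
[17] R0←I6 · I7 operands ready
[23] I7 complete
[24] R5←I7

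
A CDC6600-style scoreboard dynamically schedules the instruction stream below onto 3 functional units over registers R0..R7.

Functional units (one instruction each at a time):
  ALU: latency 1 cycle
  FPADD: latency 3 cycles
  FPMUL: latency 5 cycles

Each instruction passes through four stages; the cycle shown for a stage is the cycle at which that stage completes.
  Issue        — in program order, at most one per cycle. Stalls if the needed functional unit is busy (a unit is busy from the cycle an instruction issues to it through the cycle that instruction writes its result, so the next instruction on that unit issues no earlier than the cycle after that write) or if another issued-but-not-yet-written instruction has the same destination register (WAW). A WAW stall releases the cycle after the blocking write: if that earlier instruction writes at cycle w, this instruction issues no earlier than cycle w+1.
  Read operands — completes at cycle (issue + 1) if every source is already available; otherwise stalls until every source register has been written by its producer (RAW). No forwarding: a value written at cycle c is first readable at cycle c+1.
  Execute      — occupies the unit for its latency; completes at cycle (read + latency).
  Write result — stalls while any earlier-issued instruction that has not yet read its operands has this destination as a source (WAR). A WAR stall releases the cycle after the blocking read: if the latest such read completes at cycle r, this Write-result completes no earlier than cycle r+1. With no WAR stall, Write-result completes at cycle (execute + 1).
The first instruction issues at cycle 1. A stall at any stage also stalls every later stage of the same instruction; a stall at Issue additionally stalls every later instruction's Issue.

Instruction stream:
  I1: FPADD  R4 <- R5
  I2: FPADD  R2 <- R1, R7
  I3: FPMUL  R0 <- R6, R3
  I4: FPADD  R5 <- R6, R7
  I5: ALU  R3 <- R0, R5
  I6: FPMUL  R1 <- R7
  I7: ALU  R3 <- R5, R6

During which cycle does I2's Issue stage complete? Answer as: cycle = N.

cycle = 7

t=1  I1 issues→FPADD
t=2  I1 reads
t=5  I1 exec-done
t=6  I1 writes R4
t=7  I2 issues→FPADD
t=8  I2 reads, I3 issues→FPMUL
t=9  I3 reads
t=11  I2 exec-done
t=12  I2 writes R2
t=13  I4 issues→FPADD
t=14  I3 exec-done, I4 reads, I5 issues→ALU
t=15  I3 writes R0
t=16  I6 issues→FPMUL
t=17  I4 exec-done, I6 reads
t=18  I4 writes R5
t=19  I5 reads
t=20  I5 exec-done
t=21  I5 writes R3
t=22  I6 exec-done, I7 issues→ALU
t=23  I6 writes R1, I7 reads
t=24  I7 exec-done
t=25  I7 writes R3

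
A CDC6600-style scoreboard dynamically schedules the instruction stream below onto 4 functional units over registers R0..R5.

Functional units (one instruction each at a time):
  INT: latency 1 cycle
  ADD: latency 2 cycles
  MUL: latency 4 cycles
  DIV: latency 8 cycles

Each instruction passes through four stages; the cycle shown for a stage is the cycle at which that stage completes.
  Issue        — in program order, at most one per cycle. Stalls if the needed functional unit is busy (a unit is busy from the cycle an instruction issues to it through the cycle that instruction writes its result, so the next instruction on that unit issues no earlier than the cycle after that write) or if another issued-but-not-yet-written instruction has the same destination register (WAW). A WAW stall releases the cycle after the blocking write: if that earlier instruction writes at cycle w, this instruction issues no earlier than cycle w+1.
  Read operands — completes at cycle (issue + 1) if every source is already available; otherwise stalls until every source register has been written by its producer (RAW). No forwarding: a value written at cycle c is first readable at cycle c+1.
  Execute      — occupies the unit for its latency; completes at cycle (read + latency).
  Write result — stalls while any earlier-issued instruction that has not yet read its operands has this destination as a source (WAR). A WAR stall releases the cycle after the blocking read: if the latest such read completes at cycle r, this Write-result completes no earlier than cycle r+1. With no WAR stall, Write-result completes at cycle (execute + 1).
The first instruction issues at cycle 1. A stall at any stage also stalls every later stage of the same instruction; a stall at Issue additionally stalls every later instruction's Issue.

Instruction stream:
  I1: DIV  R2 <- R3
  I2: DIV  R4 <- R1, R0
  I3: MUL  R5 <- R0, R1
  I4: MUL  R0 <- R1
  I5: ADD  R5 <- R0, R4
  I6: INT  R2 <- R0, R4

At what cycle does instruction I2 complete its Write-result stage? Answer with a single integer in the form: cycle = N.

cycle = 22

c1: I1 issues→DIV
c2: I1 reads
c10: I1 exec-done
c11: I1 writes R2
c12: I2 issues→DIV
c13: I2 reads, I3 issues→MUL
c14: I3 reads
c18: I3 exec-done
c19: I3 writes R5
c20: I4 issues→MUL
c21: I2 exec-done, I4 reads, I5 issues→ADD
c22: I2 writes R4, I6 issues→INT
c25: I4 exec-done
c26: I4 writes R0
c27: I5 reads, I6 reads
c28: I6 exec-done
c29: I5 exec-done, I6 writes R2
c30: I5 writes R5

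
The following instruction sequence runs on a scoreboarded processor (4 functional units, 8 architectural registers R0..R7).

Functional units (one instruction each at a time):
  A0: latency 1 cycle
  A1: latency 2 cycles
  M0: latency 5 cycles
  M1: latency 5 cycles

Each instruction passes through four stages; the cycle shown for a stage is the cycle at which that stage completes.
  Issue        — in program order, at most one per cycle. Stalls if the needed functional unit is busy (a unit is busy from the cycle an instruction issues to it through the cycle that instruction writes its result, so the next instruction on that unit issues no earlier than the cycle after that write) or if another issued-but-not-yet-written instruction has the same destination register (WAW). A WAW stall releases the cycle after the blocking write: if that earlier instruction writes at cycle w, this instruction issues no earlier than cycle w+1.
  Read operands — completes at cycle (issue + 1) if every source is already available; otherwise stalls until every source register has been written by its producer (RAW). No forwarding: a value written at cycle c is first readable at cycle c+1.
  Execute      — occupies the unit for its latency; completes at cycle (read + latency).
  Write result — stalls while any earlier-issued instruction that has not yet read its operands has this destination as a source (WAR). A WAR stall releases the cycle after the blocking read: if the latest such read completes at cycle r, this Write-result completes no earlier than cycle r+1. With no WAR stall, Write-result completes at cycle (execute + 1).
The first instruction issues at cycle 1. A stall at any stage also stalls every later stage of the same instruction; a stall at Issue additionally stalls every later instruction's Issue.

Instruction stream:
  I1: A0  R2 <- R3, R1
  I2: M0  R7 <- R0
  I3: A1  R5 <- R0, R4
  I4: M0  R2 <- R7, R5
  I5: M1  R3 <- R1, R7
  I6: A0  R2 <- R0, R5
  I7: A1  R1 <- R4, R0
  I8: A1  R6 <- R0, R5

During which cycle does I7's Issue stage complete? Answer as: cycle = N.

I1: IS=1 RO=2 EX=3 WR=4
I2: IS=2 RO=3 EX=8 WR=9
I3: IS=3 RO=4 EX=6 WR=7
I4: IS=10 RO=11 EX=16 WR=17  [struct: M0 busy until I2 writes@9]
I5: IS=11 RO=12 EX=17 WR=18
I6: IS=18 RO=19 EX=20 WR=21  [WAW R2: wait I4 write@17]
I7: IS=19 RO=20 EX=22 WR=23
I8: IS=24 RO=25 EX=27 WR=28  [struct: A1 busy until I7 writes@23]

cycle = 19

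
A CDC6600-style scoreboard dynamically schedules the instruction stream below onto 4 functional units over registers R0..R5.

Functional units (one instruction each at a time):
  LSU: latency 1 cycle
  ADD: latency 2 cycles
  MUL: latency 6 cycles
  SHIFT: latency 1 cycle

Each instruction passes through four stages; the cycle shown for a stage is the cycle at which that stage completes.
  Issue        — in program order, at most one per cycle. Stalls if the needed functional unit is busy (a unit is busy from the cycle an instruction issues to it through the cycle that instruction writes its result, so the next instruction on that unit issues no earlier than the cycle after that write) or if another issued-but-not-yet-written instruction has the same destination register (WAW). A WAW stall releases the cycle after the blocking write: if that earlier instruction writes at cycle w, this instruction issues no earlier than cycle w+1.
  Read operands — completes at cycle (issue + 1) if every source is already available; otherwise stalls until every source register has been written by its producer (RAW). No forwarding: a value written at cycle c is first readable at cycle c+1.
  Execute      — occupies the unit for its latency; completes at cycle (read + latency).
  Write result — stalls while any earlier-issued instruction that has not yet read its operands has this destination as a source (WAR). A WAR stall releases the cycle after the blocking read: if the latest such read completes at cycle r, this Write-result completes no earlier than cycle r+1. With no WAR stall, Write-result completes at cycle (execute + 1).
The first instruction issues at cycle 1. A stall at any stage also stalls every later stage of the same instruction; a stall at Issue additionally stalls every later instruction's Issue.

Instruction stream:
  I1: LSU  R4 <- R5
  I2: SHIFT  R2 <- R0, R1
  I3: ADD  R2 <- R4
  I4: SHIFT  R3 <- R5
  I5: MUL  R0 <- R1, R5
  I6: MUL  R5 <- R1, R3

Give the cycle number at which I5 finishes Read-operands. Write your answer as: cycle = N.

I1 -> (1, 2, 3, 4)
I2 -> (2, 3, 4, 5)
I3 -> (6, 7, 9, 10)  // WAW R2: wait I2 write@5
I4 -> (7, 8, 9, 10)
I5 -> (8, 9, 15, 16)
I6 -> (17, 18, 24, 25)  // struct: MUL busy until I5 writes@16

cycle = 9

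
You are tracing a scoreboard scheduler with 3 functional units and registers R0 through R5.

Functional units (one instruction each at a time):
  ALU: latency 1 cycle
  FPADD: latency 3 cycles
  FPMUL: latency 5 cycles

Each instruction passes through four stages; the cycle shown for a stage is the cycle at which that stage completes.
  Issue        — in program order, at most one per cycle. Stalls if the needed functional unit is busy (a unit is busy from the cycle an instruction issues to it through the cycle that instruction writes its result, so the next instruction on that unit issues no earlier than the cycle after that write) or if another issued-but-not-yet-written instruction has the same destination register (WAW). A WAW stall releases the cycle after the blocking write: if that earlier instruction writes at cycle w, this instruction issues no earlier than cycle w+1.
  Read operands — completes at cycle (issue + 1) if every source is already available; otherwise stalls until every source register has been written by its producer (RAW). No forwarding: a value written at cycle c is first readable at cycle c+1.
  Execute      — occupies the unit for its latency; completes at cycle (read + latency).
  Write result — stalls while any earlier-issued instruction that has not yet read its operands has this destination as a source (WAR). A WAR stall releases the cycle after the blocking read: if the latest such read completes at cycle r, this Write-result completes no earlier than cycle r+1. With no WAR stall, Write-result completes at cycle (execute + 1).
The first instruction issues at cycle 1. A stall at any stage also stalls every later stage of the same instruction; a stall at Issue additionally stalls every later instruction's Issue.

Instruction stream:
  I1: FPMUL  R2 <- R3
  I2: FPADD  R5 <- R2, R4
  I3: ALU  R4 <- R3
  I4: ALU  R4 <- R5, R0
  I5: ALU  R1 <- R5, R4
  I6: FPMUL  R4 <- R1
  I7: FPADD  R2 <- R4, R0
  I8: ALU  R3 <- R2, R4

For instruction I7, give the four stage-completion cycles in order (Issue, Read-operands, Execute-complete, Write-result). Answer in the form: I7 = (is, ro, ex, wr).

cycle 1: I1 dispatched to FPMUL
cycle 2: I1 operands ready | I2 dispatched to FPADD
cycle 3: I3 dispatched to ALU
cycle 4: I3 operands ready
cycle 5: I3 complete
cycle 7: I1 complete
cycle 8: R2←I1
cycle 9: I2 operands ready
cycle 10: R4←I3
cycle 11: I4 dispatched to ALU
cycle 12: I2 complete
cycle 13: R5←I2
cycle 14: I4 operands ready
cycle 15: I4 complete
cycle 16: R4←I4
cycle 17: I5 dispatched to ALU
cycle 18: I5 operands ready | I6 dispatched to FPMUL
cycle 19: I5 complete | I7 dispatched to FPADD
cycle 20: R1←I5
cycle 21: I6 operands ready | I8 dispatched to ALU
cycle 26: I6 complete
cycle 27: R4←I6
cycle 28: I7 operands ready
cycle 31: I7 complete
cycle 32: R2←I7
cycle 33: I8 operands ready
cycle 34: I8 complete
cycle 35: R3←I8

I7 = (19, 28, 31, 32)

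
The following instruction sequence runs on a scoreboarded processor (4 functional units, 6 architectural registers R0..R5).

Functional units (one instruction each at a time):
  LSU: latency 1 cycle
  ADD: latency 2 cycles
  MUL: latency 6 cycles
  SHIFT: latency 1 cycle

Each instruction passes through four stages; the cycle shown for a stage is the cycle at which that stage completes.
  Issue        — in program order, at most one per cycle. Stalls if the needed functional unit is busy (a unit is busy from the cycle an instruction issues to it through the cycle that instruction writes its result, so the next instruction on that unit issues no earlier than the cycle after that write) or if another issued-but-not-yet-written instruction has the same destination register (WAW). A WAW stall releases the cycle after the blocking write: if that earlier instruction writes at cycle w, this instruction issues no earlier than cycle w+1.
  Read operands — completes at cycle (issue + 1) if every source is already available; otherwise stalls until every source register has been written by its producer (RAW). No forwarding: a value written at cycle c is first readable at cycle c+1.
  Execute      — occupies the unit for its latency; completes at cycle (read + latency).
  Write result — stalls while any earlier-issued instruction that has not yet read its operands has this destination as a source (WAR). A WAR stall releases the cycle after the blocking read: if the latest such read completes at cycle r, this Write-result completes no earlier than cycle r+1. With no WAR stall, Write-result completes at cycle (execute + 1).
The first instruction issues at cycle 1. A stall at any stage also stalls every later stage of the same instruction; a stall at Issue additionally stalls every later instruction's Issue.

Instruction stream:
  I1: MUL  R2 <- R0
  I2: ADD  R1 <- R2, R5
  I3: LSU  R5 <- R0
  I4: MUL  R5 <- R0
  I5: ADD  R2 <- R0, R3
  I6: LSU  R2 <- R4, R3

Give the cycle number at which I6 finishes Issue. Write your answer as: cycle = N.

cycle = 19

cycle 1: I1→MUL
cycle 2: I1 RO; I2→ADD
cycle 3: I3→LSU
cycle 4: I3 RO
cycle 5: I3 EX
cycle 8: I1 EX
cycle 9: I1 WR R2
cycle 10: I2 RO
cycle 11: I3 WR R5
cycle 12: I2 EX; I4→MUL
cycle 13: I2 WR R1; I4 RO
cycle 14: I5→ADD
cycle 15: I5 RO
cycle 17: I5 EX
cycle 18: I5 WR R2
cycle 19: I4 EX; I6→LSU
cycle 20: I4 WR R5; I6 RO
cycle 21: I6 EX
cycle 22: I6 WR R2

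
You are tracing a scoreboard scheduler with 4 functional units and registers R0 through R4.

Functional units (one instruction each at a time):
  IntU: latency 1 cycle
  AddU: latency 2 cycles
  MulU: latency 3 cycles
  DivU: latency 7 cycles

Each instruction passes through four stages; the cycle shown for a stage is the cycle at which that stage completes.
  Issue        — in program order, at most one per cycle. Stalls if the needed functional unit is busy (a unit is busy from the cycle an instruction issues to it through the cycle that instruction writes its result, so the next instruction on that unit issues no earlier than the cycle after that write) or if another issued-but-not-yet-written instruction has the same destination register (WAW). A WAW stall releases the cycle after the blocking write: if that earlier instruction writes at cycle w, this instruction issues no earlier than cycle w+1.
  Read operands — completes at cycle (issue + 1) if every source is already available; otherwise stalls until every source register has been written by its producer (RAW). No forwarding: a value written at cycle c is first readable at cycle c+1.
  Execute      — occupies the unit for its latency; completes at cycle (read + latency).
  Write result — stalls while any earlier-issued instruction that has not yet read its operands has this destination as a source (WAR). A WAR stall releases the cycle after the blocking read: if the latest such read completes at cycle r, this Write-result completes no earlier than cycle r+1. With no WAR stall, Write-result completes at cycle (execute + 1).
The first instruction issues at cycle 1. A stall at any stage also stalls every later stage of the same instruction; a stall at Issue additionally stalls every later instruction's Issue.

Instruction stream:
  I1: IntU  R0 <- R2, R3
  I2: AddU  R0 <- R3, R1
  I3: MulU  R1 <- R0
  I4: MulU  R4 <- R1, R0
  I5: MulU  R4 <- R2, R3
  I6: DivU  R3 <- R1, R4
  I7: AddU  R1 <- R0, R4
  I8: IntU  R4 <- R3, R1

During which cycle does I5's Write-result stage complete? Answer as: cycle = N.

c1: I1 dispatched to IntU
c2: I1 operands ready
c3: I1 complete
c4: R0←I1
c5: I2 dispatched to AddU
c6: I2 operands ready · I3 dispatched to MulU
c8: I2 complete
c9: R0←I2
c10: I3 operands ready
c13: I3 complete
c14: R1←I3
c15: I4 dispatched to MulU
c16: I4 operands ready
c19: I4 complete
c20: R4←I4
c21: I5 dispatched to MulU
c22: I5 operands ready · I6 dispatched to DivU
c23: I7 dispatched to AddU
c25: I5 complete
c26: R4←I5
c27: I6 operands ready · I7 operands ready · I8 dispatched to IntU
c29: I7 complete
c30: R1←I7
c34: I6 complete
c35: R3←I6
c36: I8 operands ready
c37: I8 complete
c38: R4←I8

cycle = 26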